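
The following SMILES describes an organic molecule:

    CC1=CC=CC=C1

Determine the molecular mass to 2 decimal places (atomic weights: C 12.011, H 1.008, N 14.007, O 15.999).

92.14 g/mol

First, the molecular formula is C7H8 (counting implicit H from valence).
  C: 7 × 12.011 = 84.077
  H: 8 × 1.008 = 8.064
Sum: 7×12.011 + 8×1.008 = 92.141 → 92.14 g/mol.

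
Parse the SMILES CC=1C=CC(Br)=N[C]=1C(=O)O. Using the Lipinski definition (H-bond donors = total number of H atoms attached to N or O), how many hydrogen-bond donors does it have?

Donors: find every N or O and count the H atoms it carries.
  atom 7 (N): bond orders sum to 3 → 0 H
  atom 10 (O): bond orders sum to 2 → 0 H
  atom 11 (O): bond orders sum to 1 → 1 H
Lipinski HBD = 1.

1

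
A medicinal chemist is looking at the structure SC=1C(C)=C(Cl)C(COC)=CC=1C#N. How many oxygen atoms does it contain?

1

Scan the SMILES for O atoms (remember two-letter symbols like Cl and Br are single atoms).
Oxygen count: 1.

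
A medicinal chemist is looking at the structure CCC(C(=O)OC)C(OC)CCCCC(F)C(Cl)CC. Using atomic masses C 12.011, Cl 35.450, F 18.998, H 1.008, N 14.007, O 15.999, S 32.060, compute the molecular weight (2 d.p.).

310.83 g/mol

First, the molecular formula is C15H28ClFO3 (counting implicit H from valence).
  C: 15 × 12.011 = 180.165
  Cl: 1 × 35.450 = 35.450
  F: 1 × 18.998 = 18.998
  H: 28 × 1.008 = 28.224
  O: 3 × 15.999 = 47.997
Sum: 15×12.011 + 1×35.450 + 1×18.998 + 28×1.008 + 3×15.999 = 310.834 → 310.83 g/mol.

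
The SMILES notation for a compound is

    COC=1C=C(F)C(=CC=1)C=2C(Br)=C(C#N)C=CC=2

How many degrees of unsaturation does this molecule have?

Degree of unsaturation = (number of rings) + (number of π bonds).
Ring closures in the SMILES: 2.
π bonds: 6 double bonds (each 1 DoU), 1 triple bond (each 2 DoU) → 8 DoU from unsaturation.
Total DoU = 2 + 8 = 10.

10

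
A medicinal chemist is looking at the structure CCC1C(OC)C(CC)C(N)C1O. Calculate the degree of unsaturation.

1

Molecular formula: C10H21NO2.
DoU = (2C + 2 + N − H − X) / 2, where X is the halogen count and O/S are ignored.
    = (2·10 + 2 + 1 − 21 − 0) / 2 = 2 / 2 = 1.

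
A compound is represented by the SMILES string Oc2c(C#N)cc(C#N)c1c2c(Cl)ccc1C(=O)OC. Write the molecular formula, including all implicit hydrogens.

Walk through each heavy atom and fill implicit hydrogens from standard valence (C 4, N 3, O 2, S 2, halogen 1); for lowercase aromatic atoms, an aromatic c carries 1 H when it has two neighbours and 0 H with three, and aromatic n carries 0 H:
  atom 1: O, bond orders sum to 1 (valence 2) → 1 H
  atom 2: aromatic c, 3 neighbours → 0 H
  atom 3: aromatic c, 3 neighbours → 0 H
  atom 4: C, bond orders sum to 4 (valence 4) → 0 H
  atom 5: N, bond orders sum to 3 (valence 3) → 0 H
  atom 6: aromatic c, 2 neighbours → 1 H
  atom 7: aromatic c, 3 neighbours → 0 H
  atom 8: C, bond orders sum to 4 (valence 4) → 0 H
  atom 9: N, bond orders sum to 3 (valence 3) → 0 H
  atom 10: aromatic c, 3 neighbours → 0 H
  atom 11: aromatic c, 3 neighbours → 0 H
  atom 12: aromatic c, 3 neighbours → 0 H
  atom 13: Cl (halogen, monovalent) → 0 H
  atom 14: aromatic c, 2 neighbours → 1 H
  atom 15: aromatic c, 2 neighbours → 1 H
  atom 16: aromatic c, 3 neighbours → 0 H
  atom 17: C, bond orders sum to 4 (valence 4) → 0 H
  atom 18: O, bond orders sum to 2 (valence 2) → 0 H
  atom 19: O, bond orders sum to 2 (valence 2) → 0 H
  atom 20: C, bond orders sum to 1 (valence 4) → 3 H
Totals → C:14, H:7, Cl:1, N:2, O:3.

C14H7ClN2O3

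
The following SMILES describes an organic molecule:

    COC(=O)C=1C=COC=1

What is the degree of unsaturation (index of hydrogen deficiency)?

Molecular formula: C6H6O3.
DoU = (2C + 2 + N − H − X) / 2, where X is the halogen count and O/S are ignored.
    = (2·6 + 2 + 0 − 6 − 0) / 2 = 8 / 2 = 4.

4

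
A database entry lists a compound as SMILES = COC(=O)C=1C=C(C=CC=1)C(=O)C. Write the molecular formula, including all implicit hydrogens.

Walk through each heavy atom and fill implicit hydrogens from standard valence (C 4, N 3, O 2, S 2, halogen 1):
  atom 1: C, bond orders sum to 1 (valence 4) → 3 H
  atom 2: O, bond orders sum to 2 (valence 2) → 0 H
  atom 3: C, bond orders sum to 4 (valence 4) → 0 H
  atom 4: O, bond orders sum to 2 (valence 2) → 0 H
  atom 5: C, bond orders sum to 4 (valence 4) → 0 H
  atom 6: C, bond orders sum to 3 (valence 4) → 1 H
  atom 7: C, bond orders sum to 4 (valence 4) → 0 H
  atom 8: C, bond orders sum to 3 (valence 4) → 1 H
  atom 9: C, bond orders sum to 3 (valence 4) → 1 H
  atom 10: C, bond orders sum to 3 (valence 4) → 1 H
  atom 11: C, bond orders sum to 4 (valence 4) → 0 H
  atom 12: O, bond orders sum to 2 (valence 2) → 0 H
  atom 13: C, bond orders sum to 1 (valence 4) → 3 H
Totals → C:10, H:10, O:3.

C10H10O3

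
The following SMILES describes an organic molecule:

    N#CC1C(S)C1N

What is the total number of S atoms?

1

Scan the SMILES for S atoms (remember two-letter symbols like Cl and Br are single atoms).
Sulfur count: 1.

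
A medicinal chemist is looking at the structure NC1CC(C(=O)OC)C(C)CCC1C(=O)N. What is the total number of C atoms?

11

Count every carbon token in the SMILES (each C, including those in ring-closure positions and inside branches).
Carbon count: 11.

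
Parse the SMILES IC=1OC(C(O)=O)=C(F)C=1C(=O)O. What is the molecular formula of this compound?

Walk through each heavy atom and fill implicit hydrogens from standard valence (C 4, N 3, O 2, S 2, halogen 1):
  atom 1: I (halogen, monovalent) → 0 H
  atom 2: C, bond orders sum to 4 (valence 4) → 0 H
  atom 3: O, bond orders sum to 2 (valence 2) → 0 H
  atom 4: C, bond orders sum to 4 (valence 4) → 0 H
  atom 5: C, bond orders sum to 4 (valence 4) → 0 H
  atom 6: O, bond orders sum to 1 (valence 2) → 1 H
  atom 7: O, bond orders sum to 2 (valence 2) → 0 H
  atom 8: C, bond orders sum to 4 (valence 4) → 0 H
  atom 9: F (halogen, monovalent) → 0 H
  atom 10: C, bond orders sum to 4 (valence 4) → 0 H
  atom 11: C, bond orders sum to 4 (valence 4) → 0 H
  atom 12: O, bond orders sum to 2 (valence 2) → 0 H
  atom 13: O, bond orders sum to 1 (valence 2) → 1 H
Totals → C:6, H:2, F:1, I:1, O:5.

C6H2FIO5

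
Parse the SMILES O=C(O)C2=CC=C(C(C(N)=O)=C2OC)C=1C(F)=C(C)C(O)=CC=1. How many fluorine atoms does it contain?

Scan the SMILES for F atoms (remember two-letter symbols like Cl and Br are single atoms).
Fluorine count: 1.

1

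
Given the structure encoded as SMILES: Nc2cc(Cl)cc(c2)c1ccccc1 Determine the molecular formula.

C12H10ClN

Walk through each heavy atom and fill implicit hydrogens from standard valence (C 4, N 3, O 2, S 2, halogen 1); for lowercase aromatic atoms, an aromatic c carries 1 H when it has two neighbours and 0 H with three, and aromatic n carries 0 H:
  atom 1: N, bond orders sum to 1 (valence 3) → 2 H
  atom 2: aromatic c, 3 neighbours → 0 H
  atom 3: aromatic c, 2 neighbours → 1 H
  atom 4: aromatic c, 3 neighbours → 0 H
  atom 5: Cl (halogen, monovalent) → 0 H
  atom 6: aromatic c, 2 neighbours → 1 H
  atom 7: aromatic c, 3 neighbours → 0 H
  atom 8: aromatic c, 2 neighbours → 1 H
  atom 9: aromatic c, 3 neighbours → 0 H
  atom 10: aromatic c, 2 neighbours → 1 H
  atom 11: aromatic c, 2 neighbours → 1 H
  atom 12: aromatic c, 2 neighbours → 1 H
  atom 13: aromatic c, 2 neighbours → 1 H
  atom 14: aromatic c, 2 neighbours → 1 H
Totals → C:12, H:10, Cl:1, N:1.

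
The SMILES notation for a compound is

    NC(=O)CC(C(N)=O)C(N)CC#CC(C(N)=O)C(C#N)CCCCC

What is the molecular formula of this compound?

Walk through each heavy atom and fill implicit hydrogens from standard valence (C 4, N 3, O 2, S 2, halogen 1):
  atom 1: N, bond orders sum to 1 (valence 3) → 2 H
  atom 2: C, bond orders sum to 4 (valence 4) → 0 H
  atom 3: O, bond orders sum to 2 (valence 2) → 0 H
  atom 4: C, bond orders sum to 2 (valence 4) → 2 H
  atom 5: C, bond orders sum to 3 (valence 4) → 1 H
  atom 6: C, bond orders sum to 4 (valence 4) → 0 H
  atom 7: N, bond orders sum to 1 (valence 3) → 2 H
  atom 8: O, bond orders sum to 2 (valence 2) → 0 H
  atom 9: C, bond orders sum to 3 (valence 4) → 1 H
  atom 10: N, bond orders sum to 1 (valence 3) → 2 H
  atom 11: C, bond orders sum to 2 (valence 4) → 2 H
  atom 12: C, bond orders sum to 4 (valence 4) → 0 H
  atom 13: C, bond orders sum to 4 (valence 4) → 0 H
  atom 14: C, bond orders sum to 3 (valence 4) → 1 H
  atom 15: C, bond orders sum to 4 (valence 4) → 0 H
  atom 16: N, bond orders sum to 1 (valence 3) → 2 H
  atom 17: O, bond orders sum to 2 (valence 2) → 0 H
  atom 18: C, bond orders sum to 3 (valence 4) → 1 H
  atom 19: C, bond orders sum to 4 (valence 4) → 0 H
  atom 20: N, bond orders sum to 3 (valence 3) → 0 H
  atom 21: C, bond orders sum to 2 (valence 4) → 2 H
  atom 22: C, bond orders sum to 2 (valence 4) → 2 H
  atom 23: C, bond orders sum to 2 (valence 4) → 2 H
  atom 24: C, bond orders sum to 2 (valence 4) → 2 H
  atom 25: C, bond orders sum to 1 (valence 4) → 3 H
Totals → C:17, H:27, N:5, O:3.

C17H27N5O3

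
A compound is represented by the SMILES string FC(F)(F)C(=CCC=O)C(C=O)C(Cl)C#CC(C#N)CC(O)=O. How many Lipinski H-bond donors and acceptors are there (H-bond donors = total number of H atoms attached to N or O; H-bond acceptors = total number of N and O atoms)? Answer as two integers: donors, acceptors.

1, 5

Donors: find every N or O and count the H atoms it carries.
  atom 9 (O): bond orders sum to 2 → 0 H
  atom 12 (O): bond orders sum to 2 → 0 H
  atom 19 (N): bond orders sum to 3 → 0 H
  atom 22 (O): bond orders sum to 1 → 1 H
  atom 23 (O): bond orders sum to 2 → 0 H
Lipinski HBD = 1.
Acceptors: N atoms = 1, O atoms = 4 → HBA = 5.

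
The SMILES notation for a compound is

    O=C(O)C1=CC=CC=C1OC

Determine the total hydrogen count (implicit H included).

Walk through each heavy atom and fill implicit hydrogens from standard valence (C 4, N 3, O 2, S 2, halogen 1):
  atom 1: O, bond orders sum to 2 (valence 2) → 0 H
  atom 2: C, bond orders sum to 4 (valence 4) → 0 H
  atom 3: O, bond orders sum to 1 (valence 2) → 1 H
  atom 4: C, bond orders sum to 4 (valence 4) → 0 H
  atom 5: C, bond orders sum to 3 (valence 4) → 1 H
  atom 6: C, bond orders sum to 3 (valence 4) → 1 H
  atom 7: C, bond orders sum to 3 (valence 4) → 1 H
  atom 8: C, bond orders sum to 3 (valence 4) → 1 H
  atom 9: C, bond orders sum to 4 (valence 4) → 0 H
  atom 10: O, bond orders sum to 2 (valence 2) → 0 H
  atom 11: C, bond orders sum to 1 (valence 4) → 3 H
Total hydrogens: 8.

8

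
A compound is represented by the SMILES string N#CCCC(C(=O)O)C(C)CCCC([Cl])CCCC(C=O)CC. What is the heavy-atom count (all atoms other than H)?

23

Every atom symbol written in the SMILES (organic subset) is one heavy atom; implicit H are not written.
Heavy atoms by element → C:18, Cl:1, N:1, O:3.
Total: 23.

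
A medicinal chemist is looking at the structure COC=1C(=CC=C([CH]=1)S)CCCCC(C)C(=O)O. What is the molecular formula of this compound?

Walk through each heavy atom and fill implicit hydrogens from standard valence (C 4, N 3, O 2, S 2, halogen 1):
  atom 1: C, bond orders sum to 1 (valence 4) → 3 H
  atom 2: O, bond orders sum to 2 (valence 2) → 0 H
  atom 3: C, bond orders sum to 4 (valence 4) → 0 H
  atom 4: C, bond orders sum to 4 (valence 4) → 0 H
  atom 5: C, bond orders sum to 3 (valence 4) → 1 H
  atom 6: C, bond orders sum to 3 (valence 4) → 1 H
  atom 7: C, bond orders sum to 4 (valence 4) → 0 H
  atom 8: C with explicit H count 1
  atom 9: S, bond orders sum to 1 (valence 2) → 1 H
  atom 10: C, bond orders sum to 2 (valence 4) → 2 H
  atom 11: C, bond orders sum to 2 (valence 4) → 2 H
  atom 12: C, bond orders sum to 2 (valence 4) → 2 H
  atom 13: C, bond orders sum to 2 (valence 4) → 2 H
  atom 14: C, bond orders sum to 3 (valence 4) → 1 H
  atom 15: C, bond orders sum to 1 (valence 4) → 3 H
  atom 16: C, bond orders sum to 4 (valence 4) → 0 H
  atom 17: O, bond orders sum to 2 (valence 2) → 0 H
  atom 18: O, bond orders sum to 1 (valence 2) → 1 H
Totals → C:14, H:20, O:3, S:1.

C14H20O3S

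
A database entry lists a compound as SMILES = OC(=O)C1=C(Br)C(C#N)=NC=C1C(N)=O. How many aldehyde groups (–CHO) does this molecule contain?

Scan the SMILES for the aldehyde motif — none present.
Groups that are present: 1 amide, 1 carboxylic acid, 1 nitrile.

0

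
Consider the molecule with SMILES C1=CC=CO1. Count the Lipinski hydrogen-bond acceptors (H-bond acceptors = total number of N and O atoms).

N atoms: 0; O atoms: 1.
Lipinski HBA = 0 + 1 = 1.

1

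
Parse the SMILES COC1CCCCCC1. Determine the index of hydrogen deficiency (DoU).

1

Molecular formula: C8H16O.
DoU = (2C + 2 + N − H − X) / 2, where X is the halogen count and O/S are ignored.
    = (2·8 + 2 + 0 − 16 − 0) / 2 = 2 / 2 = 1.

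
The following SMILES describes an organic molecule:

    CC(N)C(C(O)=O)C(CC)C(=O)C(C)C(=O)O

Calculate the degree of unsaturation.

3

Degree of unsaturation = (number of rings) + (number of π bonds).
Ring closures in the SMILES: 0.
π bonds: 3 double bonds (each 1 DoU) → 3 DoU from unsaturation.
Total DoU = 0 + 3 = 3.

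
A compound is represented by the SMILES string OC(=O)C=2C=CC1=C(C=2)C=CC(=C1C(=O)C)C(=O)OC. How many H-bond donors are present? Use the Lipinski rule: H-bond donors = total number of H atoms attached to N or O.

1

Donors: find every N or O and count the H atoms it carries.
  atom 1 (O): bond orders sum to 1 → 1 H
  atom 3 (O): bond orders sum to 2 → 0 H
  atom 15 (O): bond orders sum to 2 → 0 H
  atom 18 (O): bond orders sum to 2 → 0 H
  atom 19 (O): bond orders sum to 2 → 0 H
Lipinski HBD = 1.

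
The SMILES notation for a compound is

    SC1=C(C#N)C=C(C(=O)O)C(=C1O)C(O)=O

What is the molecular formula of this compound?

Walk through each heavy atom and fill implicit hydrogens from standard valence (C 4, N 3, O 2, S 2, halogen 1):
  atom 1: S, bond orders sum to 1 (valence 2) → 1 H
  atom 2: C, bond orders sum to 4 (valence 4) → 0 H
  atom 3: C, bond orders sum to 4 (valence 4) → 0 H
  atom 4: C, bond orders sum to 4 (valence 4) → 0 H
  atom 5: N, bond orders sum to 3 (valence 3) → 0 H
  atom 6: C, bond orders sum to 3 (valence 4) → 1 H
  atom 7: C, bond orders sum to 4 (valence 4) → 0 H
  atom 8: C, bond orders sum to 4 (valence 4) → 0 H
  atom 9: O, bond orders sum to 2 (valence 2) → 0 H
  atom 10: O, bond orders sum to 1 (valence 2) → 1 H
  atom 11: C, bond orders sum to 4 (valence 4) → 0 H
  atom 12: C, bond orders sum to 4 (valence 4) → 0 H
  atom 13: O, bond orders sum to 1 (valence 2) → 1 H
  atom 14: C, bond orders sum to 4 (valence 4) → 0 H
  atom 15: O, bond orders sum to 1 (valence 2) → 1 H
  atom 16: O, bond orders sum to 2 (valence 2) → 0 H
Totals → C:9, H:5, N:1, O:5, S:1.
In Hill order: C9H5NO5S.

C9H5NO5S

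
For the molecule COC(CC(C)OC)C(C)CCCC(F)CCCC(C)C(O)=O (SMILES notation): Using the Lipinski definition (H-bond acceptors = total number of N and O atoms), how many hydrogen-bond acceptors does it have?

4

N atoms: 0; O atoms: 4.
Lipinski HBA = 0 + 4 = 4.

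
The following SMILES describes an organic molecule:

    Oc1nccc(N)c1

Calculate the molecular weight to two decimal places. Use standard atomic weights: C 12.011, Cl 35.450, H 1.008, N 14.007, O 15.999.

First, the molecular formula is C5H6N2O (counting implicit H from valence).
  C: 5 × 12.011 = 60.055
  H: 6 × 1.008 = 6.048
  N: 2 × 14.007 = 28.014
  O: 1 × 15.999 = 15.999
Sum: 5×12.011 + 6×1.008 + 2×14.007 + 1×15.999 = 110.116 → 110.12 g/mol.

110.12 g/mol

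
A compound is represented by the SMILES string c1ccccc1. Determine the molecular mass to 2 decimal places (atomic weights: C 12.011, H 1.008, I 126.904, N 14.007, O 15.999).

78.11 g/mol

First, the molecular formula is C6H6 (counting implicit H from valence).
  C: 6 × 12.011 = 72.066
  H: 6 × 1.008 = 6.048
Sum: 6×12.011 + 6×1.008 = 78.114 → 78.11 g/mol.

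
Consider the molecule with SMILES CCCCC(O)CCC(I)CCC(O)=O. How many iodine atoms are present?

1

Scan the SMILES for I atoms (remember two-letter symbols like Cl and Br are single atoms).
Iodine count: 1.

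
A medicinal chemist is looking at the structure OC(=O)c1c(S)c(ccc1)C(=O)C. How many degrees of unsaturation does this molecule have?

Molecular formula: C9H8O3S.
DoU = (2C + 2 + N − H − X) / 2, where X is the halogen count and O/S are ignored.
    = (2·9 + 2 + 0 − 8 − 0) / 2 = 12 / 2 = 6.

6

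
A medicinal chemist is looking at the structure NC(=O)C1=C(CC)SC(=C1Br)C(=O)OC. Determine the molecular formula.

Walk through each heavy atom and fill implicit hydrogens from standard valence (C 4, N 3, O 2, S 2, halogen 1):
  atom 1: N, bond orders sum to 1 (valence 3) → 2 H
  atom 2: C, bond orders sum to 4 (valence 4) → 0 H
  atom 3: O, bond orders sum to 2 (valence 2) → 0 H
  atom 4: C, bond orders sum to 4 (valence 4) → 0 H
  atom 5: C, bond orders sum to 4 (valence 4) → 0 H
  atom 6: C, bond orders sum to 2 (valence 4) → 2 H
  atom 7: C, bond orders sum to 1 (valence 4) → 3 H
  atom 8: S, bond orders sum to 2 (valence 2) → 0 H
  atom 9: C, bond orders sum to 4 (valence 4) → 0 H
  atom 10: C, bond orders sum to 4 (valence 4) → 0 H
  atom 11: Br (halogen, monovalent) → 0 H
  atom 12: C, bond orders sum to 4 (valence 4) → 0 H
  atom 13: O, bond orders sum to 2 (valence 2) → 0 H
  atom 14: O, bond orders sum to 2 (valence 2) → 0 H
  atom 15: C, bond orders sum to 1 (valence 4) → 3 H
Totals → C:9, H:10, Br:1, N:1, O:3, S:1.

C9H10BrNO3S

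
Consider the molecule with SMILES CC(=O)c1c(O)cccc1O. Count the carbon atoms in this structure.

Count every carbon token in the SMILES (each C, including those in ring-closure positions and inside branches).
Carbon count: 8.

8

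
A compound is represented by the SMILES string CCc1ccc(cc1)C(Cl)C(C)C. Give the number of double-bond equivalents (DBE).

4

Molecular formula: C12H17Cl.
DoU = (2C + 2 + N − H − X) / 2, where X is the halogen count and O/S are ignored.
    = (2·12 + 2 + 0 − 17 − 1) / 2 = 8 / 2 = 4.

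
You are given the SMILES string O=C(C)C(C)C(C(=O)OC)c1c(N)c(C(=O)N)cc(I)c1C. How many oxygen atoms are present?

Scan the SMILES for O atoms (remember two-letter symbols like Cl and Br are single atoms).
Oxygen count: 4.

4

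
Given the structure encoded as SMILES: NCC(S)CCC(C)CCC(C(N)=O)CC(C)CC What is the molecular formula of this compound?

C15H32N2OS

Walk through each heavy atom and fill implicit hydrogens from standard valence (C 4, N 3, O 2, S 2, halogen 1):
  atom 1: N, bond orders sum to 1 (valence 3) → 2 H
  atom 2: C, bond orders sum to 2 (valence 4) → 2 H
  atom 3: C, bond orders sum to 3 (valence 4) → 1 H
  atom 4: S, bond orders sum to 1 (valence 2) → 1 H
  atom 5: C, bond orders sum to 2 (valence 4) → 2 H
  atom 6: C, bond orders sum to 2 (valence 4) → 2 H
  atom 7: C, bond orders sum to 3 (valence 4) → 1 H
  atom 8: C, bond orders sum to 1 (valence 4) → 3 H
  atom 9: C, bond orders sum to 2 (valence 4) → 2 H
  atom 10: C, bond orders sum to 2 (valence 4) → 2 H
  atom 11: C, bond orders sum to 3 (valence 4) → 1 H
  atom 12: C, bond orders sum to 4 (valence 4) → 0 H
  atom 13: N, bond orders sum to 1 (valence 3) → 2 H
  atom 14: O, bond orders sum to 2 (valence 2) → 0 H
  atom 15: C, bond orders sum to 2 (valence 4) → 2 H
  atom 16: C, bond orders sum to 3 (valence 4) → 1 H
  atom 17: C, bond orders sum to 1 (valence 4) → 3 H
  atom 18: C, bond orders sum to 2 (valence 4) → 2 H
  atom 19: C, bond orders sum to 1 (valence 4) → 3 H
Totals → C:15, H:32, N:2, O:1, S:1.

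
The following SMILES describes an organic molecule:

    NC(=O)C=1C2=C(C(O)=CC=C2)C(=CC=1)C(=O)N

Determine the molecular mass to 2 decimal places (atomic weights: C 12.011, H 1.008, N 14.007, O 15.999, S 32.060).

First, the molecular formula is C12H10N2O3 (counting implicit H from valence).
  C: 12 × 12.011 = 144.132
  H: 10 × 1.008 = 10.080
  N: 2 × 14.007 = 28.014
  O: 3 × 15.999 = 47.997
Sum: 12×12.011 + 10×1.008 + 2×14.007 + 3×15.999 = 230.223 → 230.22 g/mol.

230.22 g/mol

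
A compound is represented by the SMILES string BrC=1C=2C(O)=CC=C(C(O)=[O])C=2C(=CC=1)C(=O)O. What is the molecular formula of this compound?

Walk through each heavy atom and fill implicit hydrogens from standard valence (C 4, N 3, O 2, S 2, halogen 1):
  atom 1: Br (halogen, monovalent) → 0 H
  atom 2: C, bond orders sum to 4 (valence 4) → 0 H
  atom 3: C, bond orders sum to 4 (valence 4) → 0 H
  atom 4: C, bond orders sum to 4 (valence 4) → 0 H
  atom 5: O, bond orders sum to 1 (valence 2) → 1 H
  atom 6: C, bond orders sum to 3 (valence 4) → 1 H
  atom 7: C, bond orders sum to 3 (valence 4) → 1 H
  atom 8: C, bond orders sum to 4 (valence 4) → 0 H
  atom 9: C, bond orders sum to 4 (valence 4) → 0 H
  atom 10: O, bond orders sum to 1 (valence 2) → 1 H
  atom 11: O with explicit H count 0
  atom 12: C, bond orders sum to 4 (valence 4) → 0 H
  atom 13: C, bond orders sum to 4 (valence 4) → 0 H
  atom 14: C, bond orders sum to 3 (valence 4) → 1 H
  atom 15: C, bond orders sum to 3 (valence 4) → 1 H
  atom 16: C, bond orders sum to 4 (valence 4) → 0 H
  atom 17: O, bond orders sum to 2 (valence 2) → 0 H
  atom 18: O, bond orders sum to 1 (valence 2) → 1 H
Totals → C:12, H:7, Br:1, O:5.

C12H7BrO5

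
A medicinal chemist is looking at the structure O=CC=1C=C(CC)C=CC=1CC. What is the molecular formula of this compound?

C11H14O

Walk through each heavy atom and fill implicit hydrogens from standard valence (C 4, N 3, O 2, S 2, halogen 1):
  atom 1: O, bond orders sum to 2 (valence 2) → 0 H
  atom 2: C, bond orders sum to 3 (valence 4) → 1 H
  atom 3: C, bond orders sum to 4 (valence 4) → 0 H
  atom 4: C, bond orders sum to 3 (valence 4) → 1 H
  atom 5: C, bond orders sum to 4 (valence 4) → 0 H
  atom 6: C, bond orders sum to 2 (valence 4) → 2 H
  atom 7: C, bond orders sum to 1 (valence 4) → 3 H
  atom 8: C, bond orders sum to 3 (valence 4) → 1 H
  atom 9: C, bond orders sum to 3 (valence 4) → 1 H
  atom 10: C, bond orders sum to 4 (valence 4) → 0 H
  atom 11: C, bond orders sum to 2 (valence 4) → 2 H
  atom 12: C, bond orders sum to 1 (valence 4) → 3 H
Totals → C:11, H:14, O:1.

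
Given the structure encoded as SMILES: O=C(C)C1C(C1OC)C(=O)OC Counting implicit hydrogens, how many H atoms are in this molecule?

Walk through each heavy atom and fill implicit hydrogens from standard valence (C 4, N 3, O 2, S 2, halogen 1):
  atom 1: O, bond orders sum to 2 (valence 2) → 0 H
  atom 2: C, bond orders sum to 4 (valence 4) → 0 H
  atom 3: C, bond orders sum to 1 (valence 4) → 3 H
  atom 4: C, bond orders sum to 3 (valence 4) → 1 H
  atom 5: C, bond orders sum to 3 (valence 4) → 1 H
  atom 6: C, bond orders sum to 3 (valence 4) → 1 H
  atom 7: O, bond orders sum to 2 (valence 2) → 0 H
  atom 8: C, bond orders sum to 1 (valence 4) → 3 H
  atom 9: C, bond orders sum to 4 (valence 4) → 0 H
  atom 10: O, bond orders sum to 2 (valence 2) → 0 H
  atom 11: O, bond orders sum to 2 (valence 2) → 0 H
  atom 12: C, bond orders sum to 1 (valence 4) → 3 H
Total hydrogens: 12.

12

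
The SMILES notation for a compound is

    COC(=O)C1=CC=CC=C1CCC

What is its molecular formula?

C11H14O2

Walk through each heavy atom and fill implicit hydrogens from standard valence (C 4, N 3, O 2, S 2, halogen 1):
  atom 1: C, bond orders sum to 1 (valence 4) → 3 H
  atom 2: O, bond orders sum to 2 (valence 2) → 0 H
  atom 3: C, bond orders sum to 4 (valence 4) → 0 H
  atom 4: O, bond orders sum to 2 (valence 2) → 0 H
  atom 5: C, bond orders sum to 4 (valence 4) → 0 H
  atom 6: C, bond orders sum to 3 (valence 4) → 1 H
  atom 7: C, bond orders sum to 3 (valence 4) → 1 H
  atom 8: C, bond orders sum to 3 (valence 4) → 1 H
  atom 9: C, bond orders sum to 3 (valence 4) → 1 H
  atom 10: C, bond orders sum to 4 (valence 4) → 0 H
  atom 11: C, bond orders sum to 2 (valence 4) → 2 H
  atom 12: C, bond orders sum to 2 (valence 4) → 2 H
  atom 13: C, bond orders sum to 1 (valence 4) → 3 H
Totals → C:11, H:14, O:2.
In Hill order: C11H14O2.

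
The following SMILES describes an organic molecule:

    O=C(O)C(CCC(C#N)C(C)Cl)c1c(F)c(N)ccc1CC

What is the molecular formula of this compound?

C16H20ClFN2O2

Walk through each heavy atom and fill implicit hydrogens from standard valence (C 4, N 3, O 2, S 2, halogen 1); for lowercase aromatic atoms, an aromatic c carries 1 H when it has two neighbours and 0 H with three, and aromatic n carries 0 H:
  atom 1: O, bond orders sum to 2 (valence 2) → 0 H
  atom 2: C, bond orders sum to 4 (valence 4) → 0 H
  atom 3: O, bond orders sum to 1 (valence 2) → 1 H
  atom 4: C, bond orders sum to 3 (valence 4) → 1 H
  atom 5: C, bond orders sum to 2 (valence 4) → 2 H
  atom 6: C, bond orders sum to 2 (valence 4) → 2 H
  atom 7: C, bond orders sum to 3 (valence 4) → 1 H
  atom 8: C, bond orders sum to 4 (valence 4) → 0 H
  atom 9: N, bond orders sum to 3 (valence 3) → 0 H
  atom 10: C, bond orders sum to 3 (valence 4) → 1 H
  atom 11: C, bond orders sum to 1 (valence 4) → 3 H
  atom 12: Cl (halogen, monovalent) → 0 H
  atom 13: aromatic c, 3 neighbours → 0 H
  atom 14: aromatic c, 3 neighbours → 0 H
  atom 15: F (halogen, monovalent) → 0 H
  atom 16: aromatic c, 3 neighbours → 0 H
  atom 17: N, bond orders sum to 1 (valence 3) → 2 H
  atom 18: aromatic c, 2 neighbours → 1 H
  atom 19: aromatic c, 2 neighbours → 1 H
  atom 20: aromatic c, 3 neighbours → 0 H
  atom 21: C, bond orders sum to 2 (valence 4) → 2 H
  atom 22: C, bond orders sum to 1 (valence 4) → 3 H
Totals → C:16, H:20, Cl:1, F:1, N:2, O:2.
In Hill order: C16H20ClFN2O2.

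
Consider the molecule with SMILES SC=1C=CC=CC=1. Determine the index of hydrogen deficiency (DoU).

4

Degree of unsaturation = (number of rings) + (number of π bonds).
Ring closures in the SMILES: 1.
π bonds: 3 double bonds (each 1 DoU) → 3 DoU from unsaturation.
Total DoU = 1 + 3 = 4.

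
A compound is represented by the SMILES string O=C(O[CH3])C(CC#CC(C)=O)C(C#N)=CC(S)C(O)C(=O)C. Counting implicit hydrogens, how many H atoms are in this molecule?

17

Walk through each heavy atom and fill implicit hydrogens from standard valence (C 4, N 3, O 2, S 2, halogen 1):
  atom 1: O, bond orders sum to 2 (valence 2) → 0 H
  atom 2: C, bond orders sum to 4 (valence 4) → 0 H
  atom 3: O, bond orders sum to 2 (valence 2) → 0 H
  atom 4: C with explicit H count 3
  atom 5: C, bond orders sum to 3 (valence 4) → 1 H
  atom 6: C, bond orders sum to 2 (valence 4) → 2 H
  atom 7: C, bond orders sum to 4 (valence 4) → 0 H
  atom 8: C, bond orders sum to 4 (valence 4) → 0 H
  atom 9: C, bond orders sum to 4 (valence 4) → 0 H
  atom 10: C, bond orders sum to 1 (valence 4) → 3 H
  atom 11: O, bond orders sum to 2 (valence 2) → 0 H
  atom 12: C, bond orders sum to 4 (valence 4) → 0 H
  atom 13: C, bond orders sum to 4 (valence 4) → 0 H
  atom 14: N, bond orders sum to 3 (valence 3) → 0 H
  atom 15: C, bond orders sum to 3 (valence 4) → 1 H
  atom 16: C, bond orders sum to 3 (valence 4) → 1 H
  atom 17: S, bond orders sum to 1 (valence 2) → 1 H
  atom 18: C, bond orders sum to 3 (valence 4) → 1 H
  atom 19: O, bond orders sum to 1 (valence 2) → 1 H
  atom 20: C, bond orders sum to 4 (valence 4) → 0 H
  atom 21: O, bond orders sum to 2 (valence 2) → 0 H
  atom 22: C, bond orders sum to 1 (valence 4) → 3 H
Total hydrogens: 17.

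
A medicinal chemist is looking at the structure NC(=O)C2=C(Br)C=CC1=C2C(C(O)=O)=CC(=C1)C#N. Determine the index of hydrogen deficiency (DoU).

Degree of unsaturation = (number of rings) + (number of π bonds).
Ring closures in the SMILES: 2.
π bonds: 7 double bonds (each 1 DoU), 1 triple bond (each 2 DoU) → 9 DoU from unsaturation.
Total DoU = 2 + 9 = 11.

11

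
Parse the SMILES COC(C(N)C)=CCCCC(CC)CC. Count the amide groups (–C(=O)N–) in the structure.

0

Scan the SMILES for the amide motif — none present.
Groups that are present: 1 alkene, 1 ether, 1 primary amine.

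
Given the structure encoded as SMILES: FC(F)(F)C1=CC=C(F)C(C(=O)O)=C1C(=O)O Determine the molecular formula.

C9H4F4O4

Walk through each heavy atom and fill implicit hydrogens from standard valence (C 4, N 3, O 2, S 2, halogen 1):
  atom 1: F (halogen, monovalent) → 0 H
  atom 2: C, bond orders sum to 4 (valence 4) → 0 H
  atom 3: F (halogen, monovalent) → 0 H
  atom 4: F (halogen, monovalent) → 0 H
  atom 5: C, bond orders sum to 4 (valence 4) → 0 H
  atom 6: C, bond orders sum to 3 (valence 4) → 1 H
  atom 7: C, bond orders sum to 3 (valence 4) → 1 H
  atom 8: C, bond orders sum to 4 (valence 4) → 0 H
  atom 9: F (halogen, monovalent) → 0 H
  atom 10: C, bond orders sum to 4 (valence 4) → 0 H
  atom 11: C, bond orders sum to 4 (valence 4) → 0 H
  atom 12: O, bond orders sum to 2 (valence 2) → 0 H
  atom 13: O, bond orders sum to 1 (valence 2) → 1 H
  atom 14: C, bond orders sum to 4 (valence 4) → 0 H
  atom 15: C, bond orders sum to 4 (valence 4) → 0 H
  atom 16: O, bond orders sum to 2 (valence 2) → 0 H
  atom 17: O, bond orders sum to 1 (valence 2) → 1 H
Totals → C:9, H:4, F:4, O:4.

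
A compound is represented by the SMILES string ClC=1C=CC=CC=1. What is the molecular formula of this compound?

C6H5Cl

Walk through each heavy atom and fill implicit hydrogens from standard valence (C 4, N 3, O 2, S 2, halogen 1):
  atom 1: Cl (halogen, monovalent) → 0 H
  atom 2: C, bond orders sum to 4 (valence 4) → 0 H
  atom 3: C, bond orders sum to 3 (valence 4) → 1 H
  atom 4: C, bond orders sum to 3 (valence 4) → 1 H
  atom 5: C, bond orders sum to 3 (valence 4) → 1 H
  atom 6: C, bond orders sum to 3 (valence 4) → 1 H
  atom 7: C, bond orders sum to 3 (valence 4) → 1 H
Totals → C:6, H:5, Cl:1.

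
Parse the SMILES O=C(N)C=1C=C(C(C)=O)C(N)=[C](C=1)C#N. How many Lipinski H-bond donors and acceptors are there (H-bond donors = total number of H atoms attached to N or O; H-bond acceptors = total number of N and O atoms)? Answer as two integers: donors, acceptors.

4, 5

Donors: find every N or O and count the H atoms it carries.
  atom 1 (O): bond orders sum to 2 → 0 H
  atom 3 (N): bond orders sum to 1 → 2 H
  atom 9 (O): bond orders sum to 2 → 0 H
  atom 11 (N): bond orders sum to 1 → 2 H
  atom 15 (N): bond orders sum to 3 → 0 H
Lipinski HBD = 4.
Acceptors: N atoms = 3, O atoms = 2 → HBA = 5.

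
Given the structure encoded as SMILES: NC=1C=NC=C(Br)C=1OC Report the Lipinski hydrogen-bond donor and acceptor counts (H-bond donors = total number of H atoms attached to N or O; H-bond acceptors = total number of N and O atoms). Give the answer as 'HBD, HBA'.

2, 3

Donors: find every N or O and count the H atoms it carries.
  atom 1 (N): bond orders sum to 1 → 2 H
  atom 4 (N): bond orders sum to 3 → 0 H
  atom 9 (O): bond orders sum to 2 → 0 H
Lipinski HBD = 2.
Acceptors: N atoms = 2, O atoms = 1 → HBA = 3.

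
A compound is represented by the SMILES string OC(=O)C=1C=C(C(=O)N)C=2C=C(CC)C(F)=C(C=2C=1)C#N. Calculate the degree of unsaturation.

Molecular formula: C15H11FN2O3.
DoU = (2C + 2 + N − H − X) / 2, where X is the halogen count and O/S are ignored.
    = (2·15 + 2 + 2 − 11 − 1) / 2 = 22 / 2 = 11.

11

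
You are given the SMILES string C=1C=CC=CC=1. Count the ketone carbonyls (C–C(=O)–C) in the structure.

0

Scan the SMILES for the ketone motif — none present.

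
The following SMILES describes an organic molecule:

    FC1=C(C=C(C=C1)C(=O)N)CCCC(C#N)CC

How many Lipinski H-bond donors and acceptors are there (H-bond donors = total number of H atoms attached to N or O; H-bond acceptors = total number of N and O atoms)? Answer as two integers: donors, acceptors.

2, 3

Donors: find every N or O and count the H atoms it carries.
  atom 9 (O): bond orders sum to 2 → 0 H
  atom 10 (N): bond orders sum to 1 → 2 H
  atom 16 (N): bond orders sum to 3 → 0 H
Lipinski HBD = 2.
Acceptors: N atoms = 2, O atoms = 1 → HBA = 3.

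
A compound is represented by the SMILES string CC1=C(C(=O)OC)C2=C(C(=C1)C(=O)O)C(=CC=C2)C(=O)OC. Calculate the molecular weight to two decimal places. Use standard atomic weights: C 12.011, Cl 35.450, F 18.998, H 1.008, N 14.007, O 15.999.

First, the molecular formula is C16H14O6 (counting implicit H from valence).
  C: 16 × 12.011 = 192.176
  H: 14 × 1.008 = 14.112
  O: 6 × 15.999 = 95.994
Sum: 16×12.011 + 14×1.008 + 6×15.999 = 302.282 → 302.28 g/mol.

302.28 g/mol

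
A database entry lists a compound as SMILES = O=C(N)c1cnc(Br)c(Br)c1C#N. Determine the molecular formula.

Walk through each heavy atom and fill implicit hydrogens from standard valence (C 4, N 3, O 2, S 2, halogen 1); for lowercase aromatic atoms, an aromatic c carries 1 H when it has two neighbours and 0 H with three, and aromatic n carries 0 H:
  atom 1: O, bond orders sum to 2 (valence 2) → 0 H
  atom 2: C, bond orders sum to 4 (valence 4) → 0 H
  atom 3: N, bond orders sum to 1 (valence 3) → 2 H
  atom 4: aromatic c, 3 neighbours → 0 H
  atom 5: aromatic c, 2 neighbours → 1 H
  atom 6: aromatic n, 2 neighbours → 0 H
  atom 7: aromatic c, 3 neighbours → 0 H
  atom 8: Br (halogen, monovalent) → 0 H
  atom 9: aromatic c, 3 neighbours → 0 H
  atom 10: Br (halogen, monovalent) → 0 H
  atom 11: aromatic c, 3 neighbours → 0 H
  atom 12: C, bond orders sum to 4 (valence 4) → 0 H
  atom 13: N, bond orders sum to 3 (valence 3) → 0 H
Totals → C:7, H:3, Br:2, N:3, O:1.
In Hill order: C7H3Br2N3O.

C7H3Br2N3O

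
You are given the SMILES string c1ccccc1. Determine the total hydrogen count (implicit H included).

6

Walk through each heavy atom and fill implicit hydrogens from standard valence (C 4, N 3, O 2, S 2, halogen 1); for lowercase aromatic atoms, an aromatic c carries 1 H when it has two neighbours and 0 H with three, and aromatic n carries 0 H:
  atom 1: aromatic c, 2 neighbours → 1 H
  atom 2: aromatic c, 2 neighbours → 1 H
  atom 3: aromatic c, 2 neighbours → 1 H
  atom 4: aromatic c, 2 neighbours → 1 H
  atom 5: aromatic c, 2 neighbours → 1 H
  atom 6: aromatic c, 2 neighbours → 1 H
Total hydrogens: 6.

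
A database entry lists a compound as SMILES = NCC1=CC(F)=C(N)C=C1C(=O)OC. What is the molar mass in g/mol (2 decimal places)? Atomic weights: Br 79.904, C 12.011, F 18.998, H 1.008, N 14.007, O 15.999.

First, the molecular formula is C9H11FN2O2 (counting implicit H from valence).
  C: 9 × 12.011 = 108.099
  F: 1 × 18.998 = 18.998
  H: 11 × 1.008 = 11.088
  N: 2 × 14.007 = 28.014
  O: 2 × 15.999 = 31.998
Sum: 9×12.011 + 1×18.998 + 11×1.008 + 2×14.007 + 2×15.999 = 198.197 → 198.20 g/mol.

198.20 g/mol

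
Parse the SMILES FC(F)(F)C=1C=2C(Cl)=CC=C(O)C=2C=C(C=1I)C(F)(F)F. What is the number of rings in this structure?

In SMILES, each pair of matching ring-closure digits denotes one ring-closing bond; the number of such bonds equals the number of independent rings.
Ring-closure bonds here: 2.

2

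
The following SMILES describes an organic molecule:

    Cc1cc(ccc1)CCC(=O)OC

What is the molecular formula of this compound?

Walk through each heavy atom and fill implicit hydrogens from standard valence (C 4, N 3, O 2, S 2, halogen 1); for lowercase aromatic atoms, an aromatic c carries 1 H when it has two neighbours and 0 H with three, and aromatic n carries 0 H:
  atom 1: C, bond orders sum to 1 (valence 4) → 3 H
  atom 2: aromatic c, 3 neighbours → 0 H
  atom 3: aromatic c, 2 neighbours → 1 H
  atom 4: aromatic c, 3 neighbours → 0 H
  atom 5: aromatic c, 2 neighbours → 1 H
  atom 6: aromatic c, 2 neighbours → 1 H
  atom 7: aromatic c, 2 neighbours → 1 H
  atom 8: C, bond orders sum to 2 (valence 4) → 2 H
  atom 9: C, bond orders sum to 2 (valence 4) → 2 H
  atom 10: C, bond orders sum to 4 (valence 4) → 0 H
  atom 11: O, bond orders sum to 2 (valence 2) → 0 H
  atom 12: O, bond orders sum to 2 (valence 2) → 0 H
  atom 13: C, bond orders sum to 1 (valence 4) → 3 H
Totals → C:11, H:14, O:2.
In Hill order: C11H14O2.

C11H14O2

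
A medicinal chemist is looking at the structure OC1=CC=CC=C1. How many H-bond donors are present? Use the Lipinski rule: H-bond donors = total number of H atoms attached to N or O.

Donors: find every N or O and count the H atoms it carries.
  atom 1 (O): bond orders sum to 1 → 1 H
Lipinski HBD = 1.

1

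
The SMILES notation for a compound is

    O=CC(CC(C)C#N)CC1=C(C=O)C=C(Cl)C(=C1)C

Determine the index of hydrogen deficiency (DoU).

8

Degree of unsaturation = (number of rings) + (number of π bonds).
Ring closures in the SMILES: 1.
π bonds: 5 double bonds (each 1 DoU), 1 triple bond (each 2 DoU) → 7 DoU from unsaturation.
Total DoU = 1 + 7 = 8.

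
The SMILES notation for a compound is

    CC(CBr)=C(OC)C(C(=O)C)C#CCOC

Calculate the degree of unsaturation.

Molecular formula: C12H17BrO3.
DoU = (2C + 2 + N − H − X) / 2, where X is the halogen count and O/S are ignored.
    = (2·12 + 2 + 0 − 17 − 1) / 2 = 8 / 2 = 4.

4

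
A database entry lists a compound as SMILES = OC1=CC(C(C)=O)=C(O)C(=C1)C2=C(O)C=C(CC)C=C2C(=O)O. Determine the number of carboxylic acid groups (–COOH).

1

The carboxylic acid motif appears at heavy-atom position 21 in the SMILES.
Other groups present: 3 hydroxyl, 1 ketone.
Carboxylic acid count: 1.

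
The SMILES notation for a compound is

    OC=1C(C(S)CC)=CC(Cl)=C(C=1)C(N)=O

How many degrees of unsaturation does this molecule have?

5

Molecular formula: C10H12ClNO2S.
DoU = (2C + 2 + N − H − X) / 2, where X is the halogen count and O/S are ignored.
    = (2·10 + 2 + 1 − 12 − 1) / 2 = 10 / 2 = 5.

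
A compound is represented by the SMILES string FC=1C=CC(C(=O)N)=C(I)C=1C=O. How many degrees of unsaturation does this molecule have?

6

Molecular formula: C8H5FINO2.
DoU = (2C + 2 + N − H − X) / 2, where X is the halogen count and O/S are ignored.
    = (2·8 + 2 + 1 − 5 − 2) / 2 = 12 / 2 = 6.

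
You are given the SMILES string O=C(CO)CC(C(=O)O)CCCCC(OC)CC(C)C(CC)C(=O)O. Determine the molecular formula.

C18H32O7

Walk through each heavy atom and fill implicit hydrogens from standard valence (C 4, N 3, O 2, S 2, halogen 1):
  atom 1: O, bond orders sum to 2 (valence 2) → 0 H
  atom 2: C, bond orders sum to 4 (valence 4) → 0 H
  atom 3: C, bond orders sum to 2 (valence 4) → 2 H
  atom 4: O, bond orders sum to 1 (valence 2) → 1 H
  atom 5: C, bond orders sum to 2 (valence 4) → 2 H
  atom 6: C, bond orders sum to 3 (valence 4) → 1 H
  atom 7: C, bond orders sum to 4 (valence 4) → 0 H
  atom 8: O, bond orders sum to 2 (valence 2) → 0 H
  atom 9: O, bond orders sum to 1 (valence 2) → 1 H
  atom 10: C, bond orders sum to 2 (valence 4) → 2 H
  atom 11: C, bond orders sum to 2 (valence 4) → 2 H
  atom 12: C, bond orders sum to 2 (valence 4) → 2 H
  atom 13: C, bond orders sum to 2 (valence 4) → 2 H
  atom 14: C, bond orders sum to 3 (valence 4) → 1 H
  atom 15: O, bond orders sum to 2 (valence 2) → 0 H
  atom 16: C, bond orders sum to 1 (valence 4) → 3 H
  atom 17: C, bond orders sum to 2 (valence 4) → 2 H
  atom 18: C, bond orders sum to 3 (valence 4) → 1 H
  atom 19: C, bond orders sum to 1 (valence 4) → 3 H
  atom 20: C, bond orders sum to 3 (valence 4) → 1 H
  atom 21: C, bond orders sum to 2 (valence 4) → 2 H
  atom 22: C, bond orders sum to 1 (valence 4) → 3 H
  atom 23: C, bond orders sum to 4 (valence 4) → 0 H
  atom 24: O, bond orders sum to 2 (valence 2) → 0 H
  atom 25: O, bond orders sum to 1 (valence 2) → 1 H
Totals → C:18, H:32, O:7.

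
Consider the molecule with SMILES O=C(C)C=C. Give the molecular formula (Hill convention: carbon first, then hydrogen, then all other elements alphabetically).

C4H6O

Walk through each heavy atom and fill implicit hydrogens from standard valence (C 4, N 3, O 2, S 2, halogen 1):
  atom 1: O, bond orders sum to 2 (valence 2) → 0 H
  atom 2: C, bond orders sum to 4 (valence 4) → 0 H
  atom 3: C, bond orders sum to 1 (valence 4) → 3 H
  atom 4: C, bond orders sum to 3 (valence 4) → 1 H
  atom 5: C, bond orders sum to 2 (valence 4) → 2 H
Totals → C:4, H:6, O:1.
In Hill order: C4H6O.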